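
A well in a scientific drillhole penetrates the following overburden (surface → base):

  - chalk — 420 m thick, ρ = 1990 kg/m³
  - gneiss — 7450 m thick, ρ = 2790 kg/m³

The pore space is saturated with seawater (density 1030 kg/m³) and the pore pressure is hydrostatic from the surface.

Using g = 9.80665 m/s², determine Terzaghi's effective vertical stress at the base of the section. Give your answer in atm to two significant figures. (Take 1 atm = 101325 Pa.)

Overburden (lithostatic) stress σ_v:
chalk: 1990 kg/m³ × 9.80665 m/s² × 420 m = 8.196×10^6 Pa = 8.196 MPa
gneiss: 2790 kg/m³ × 9.80665 m/s² × 7450 m = 2.038×10^8 Pa = 203.8 MPa
Total = 8.196 + 203.8 = 212.03 MPa
Pore pressure P_p = 1030 kg/m³ × 9.80665 m/s² × 7870 m = 7.949×10^7 Pa = 79.49 MPa
Effective stress σ' = σ_v − P_p = 212.0 − 79.49 = 132.54 MPa = 1308.1 atm

1300 atm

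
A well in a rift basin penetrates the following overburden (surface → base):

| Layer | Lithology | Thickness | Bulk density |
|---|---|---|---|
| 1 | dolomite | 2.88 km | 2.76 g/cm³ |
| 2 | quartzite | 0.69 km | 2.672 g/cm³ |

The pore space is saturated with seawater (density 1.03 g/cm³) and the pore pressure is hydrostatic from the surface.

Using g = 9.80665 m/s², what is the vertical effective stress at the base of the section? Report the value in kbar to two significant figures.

0.60 kbar

Overburden (lithostatic) stress σ_v:
dolomite: 2760 kg/m³ × 9.80665 m/s² × 2880 m = 7.795×10^7 Pa = 77.95 MPa
quartzite: 2672 kg/m³ × 9.80665 m/s² × 690 m = 1.808×10^7 Pa = 18.08 MPa
Total = 77.95 + 18.08 = 96.031 MPa
Pore pressure P_p = 1030 kg/m³ × 9.80665 m/s² × 3570 m = 3.606×10^7 Pa = 36.06 MPa
Effective stress σ' = σ_v − P_p = 96.03 − 36.06 = 59.971 MPa = 0.59971 kbar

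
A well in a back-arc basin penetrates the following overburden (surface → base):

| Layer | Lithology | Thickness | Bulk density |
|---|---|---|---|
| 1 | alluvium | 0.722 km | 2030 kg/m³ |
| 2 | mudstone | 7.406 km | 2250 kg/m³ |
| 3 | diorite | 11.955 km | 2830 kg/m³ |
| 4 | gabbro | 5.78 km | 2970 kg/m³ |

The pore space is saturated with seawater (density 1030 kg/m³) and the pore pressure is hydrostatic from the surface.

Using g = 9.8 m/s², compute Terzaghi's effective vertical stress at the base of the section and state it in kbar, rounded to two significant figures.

4.2 kbar

Overburden (lithostatic) stress σ_v:
alluvium: 2030 kg/m³ × 9.8 m/s² × 722 m = 1.436×10^7 Pa = 14.36 MPa
mudstone: 2250 kg/m³ × 9.8 m/s² × 7406 m = 1.633×10^8 Pa = 163.3 MPa
diorite: 2830 kg/m³ × 9.8 m/s² × 11955 m = 3.316×10^8 Pa = 331.6 MPa
gabbro: 2970 kg/m³ × 9.8 m/s² × 5780 m = 1.682×10^8 Pa = 168.2 MPa
Total = 14.36 + 163.3 + 331.6 + 168.2 = 677.46 MPa
Pore pressure P_p = 1030 kg/m³ × 9.8 m/s² × 25863 m = 2.611×10^8 Pa = 261.1 MPa
Effective stress σ' = σ_v − P_p = 677.5 − 261.1 = 416.40 MPa = 4.1640 kbar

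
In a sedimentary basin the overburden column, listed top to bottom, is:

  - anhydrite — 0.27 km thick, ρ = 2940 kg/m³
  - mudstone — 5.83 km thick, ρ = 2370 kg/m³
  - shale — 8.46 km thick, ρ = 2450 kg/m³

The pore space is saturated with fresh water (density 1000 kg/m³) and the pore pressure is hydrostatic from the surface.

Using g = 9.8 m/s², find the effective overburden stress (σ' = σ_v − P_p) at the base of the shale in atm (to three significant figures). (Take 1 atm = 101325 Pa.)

Overburden (lithostatic) stress σ_v:
anhydrite: 2940 kg/m³ × 9.8 m/s² × 270 m = 7.779×10^6 Pa = 7.779 MPa
mudstone: 2370 kg/m³ × 9.8 m/s² × 5830 m = 1.354×10^8 Pa = 135.4 MPa
shale: 2450 kg/m³ × 9.8 m/s² × 8460 m = 2.031×10^8 Pa = 203.1 MPa
Total = 7.779 + 135.4 + 203.1 = 346.31 MPa
Pore pressure P_p = 1000 kg/m³ × 9.8 m/s² × 14560 m = 1.427×10^8 Pa = 142.7 MPa
Effective stress σ' = σ_v − P_p = 346.3 − 142.7 = 203.62 MPa = 2009.6 atm

2010 atm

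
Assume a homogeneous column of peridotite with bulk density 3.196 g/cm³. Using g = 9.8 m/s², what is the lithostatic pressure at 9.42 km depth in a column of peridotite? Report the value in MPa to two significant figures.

peridotite: 3196 kg/m³ × 9.8 m/s² × 9420 m = 2.950×10^8 Pa = 295.0 MPa

300 MPa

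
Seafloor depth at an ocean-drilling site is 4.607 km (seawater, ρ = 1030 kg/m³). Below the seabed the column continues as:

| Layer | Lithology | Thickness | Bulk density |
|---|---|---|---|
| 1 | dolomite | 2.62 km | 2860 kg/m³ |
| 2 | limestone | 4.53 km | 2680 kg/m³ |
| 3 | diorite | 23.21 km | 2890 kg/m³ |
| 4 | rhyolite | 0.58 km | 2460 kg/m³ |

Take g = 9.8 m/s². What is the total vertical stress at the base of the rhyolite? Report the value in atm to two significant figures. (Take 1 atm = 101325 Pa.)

9000 atm

seawater: 1030 kg/m³ × 9.8 m/s² × 4607 m = 4.650×10^7 Pa = 458.9 atm
dolomite: 2860 kg/m³ × 9.8 m/s² × 2620 m = 7.343×10^7 Pa = 724.7 atm
limestone: 2680 kg/m³ × 9.8 m/s² × 4530 m = 1.190×10^8 Pa = 1174 atm
diorite: 2890 kg/m³ × 9.8 m/s² × 23210 m = 6.574×10^8 Pa = 6488 atm
rhyolite: 2460 kg/m³ × 9.8 m/s² × 580 m = 1.398×10^7 Pa = 138.0 atm
Total = 458.9 + 724.7 + 1174 + 6488 + 138.0 = 8983.5 atm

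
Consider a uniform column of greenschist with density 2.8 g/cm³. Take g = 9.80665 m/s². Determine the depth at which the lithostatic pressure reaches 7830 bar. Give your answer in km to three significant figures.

h = P/(ρg) = 7830 bar / (2800 kg/m³ × 9.80665 m/s²) = 7.830×10^8 Pa / 27459 Pa/m = 28516 m
= 28.516 km

28.5 km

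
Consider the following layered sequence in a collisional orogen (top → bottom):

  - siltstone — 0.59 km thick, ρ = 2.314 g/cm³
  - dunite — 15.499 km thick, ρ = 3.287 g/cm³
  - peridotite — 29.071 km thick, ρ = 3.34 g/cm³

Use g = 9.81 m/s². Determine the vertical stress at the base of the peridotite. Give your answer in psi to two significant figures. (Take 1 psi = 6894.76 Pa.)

210000 psi

siltstone: 2314 kg/m³ × 9.81 m/s² × 590 m = 1.339×10^7 Pa = 1943 psi
dunite: 3287 kg/m³ × 9.81 m/s² × 15499 m = 4.998×10^8 Pa = 72486 psi
peridotite: 3340 kg/m³ × 9.81 m/s² × 29071 m = 9.525×10^8 Pa = 1.382×10^5 psi
Total = 1943 + 72486 + 1.382×10^5 = 2.1258×10^5 psi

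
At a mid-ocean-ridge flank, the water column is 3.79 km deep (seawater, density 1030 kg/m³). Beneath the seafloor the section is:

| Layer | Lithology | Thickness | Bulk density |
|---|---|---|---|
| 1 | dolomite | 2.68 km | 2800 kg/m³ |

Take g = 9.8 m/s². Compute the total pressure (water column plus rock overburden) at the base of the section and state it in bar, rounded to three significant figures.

seawater: 1030 kg/m³ × 9.8 m/s² × 3790 m = 3.826×10^7 Pa = 382.6 bar
dolomite: 2800 kg/m³ × 9.8 m/s² × 2680 m = 7.354×10^7 Pa = 735.4 bar
Total = 382.6 + 735.4 = 1118.0 bar

1120 bar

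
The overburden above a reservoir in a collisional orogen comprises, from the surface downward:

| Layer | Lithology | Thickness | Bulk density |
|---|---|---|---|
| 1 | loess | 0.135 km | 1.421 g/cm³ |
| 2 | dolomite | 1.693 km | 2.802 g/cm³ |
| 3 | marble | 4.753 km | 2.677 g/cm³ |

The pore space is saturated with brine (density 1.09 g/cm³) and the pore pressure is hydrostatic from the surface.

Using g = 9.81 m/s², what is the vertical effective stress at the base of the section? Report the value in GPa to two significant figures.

Overburden (lithostatic) stress σ_v:
loess: 1421 kg/m³ × 9.81 m/s² × 135 m = 1.882×10^6 Pa = 1.882 MPa
dolomite: 2802 kg/m³ × 9.81 m/s² × 1693 m = 4.654×10^7 Pa = 46.54 MPa
marble: 2677 kg/m³ × 9.81 m/s² × 4753 m = 1.248×10^8 Pa = 124.8 MPa
Total = 1.882 + 46.54 + 124.8 = 173.24 MPa
Pore pressure P_p = 1090 kg/m³ × 9.81 m/s² × 6581 m = 7.037×10^7 Pa = 70.37 MPa
Effective stress σ' = σ_v − P_p = 173.2 − 70.37 = 102.87 MPa = 0.10287 GPa

0.10 GPa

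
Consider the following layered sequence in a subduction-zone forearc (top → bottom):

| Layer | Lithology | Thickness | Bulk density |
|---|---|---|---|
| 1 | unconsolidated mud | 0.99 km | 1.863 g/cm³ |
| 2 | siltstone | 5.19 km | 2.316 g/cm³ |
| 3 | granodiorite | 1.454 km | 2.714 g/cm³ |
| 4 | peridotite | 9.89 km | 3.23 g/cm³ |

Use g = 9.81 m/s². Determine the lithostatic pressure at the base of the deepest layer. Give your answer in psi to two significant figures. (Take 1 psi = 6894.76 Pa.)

unconsolidated mud: 1863 kg/m³ × 9.81 m/s² × 990 m = 1.809×10^7 Pa = 2624 psi
siltstone: 2316 kg/m³ × 9.81 m/s² × 5190 m = 1.179×10^8 Pa = 17102 psi
granodiorite: 2714 kg/m³ × 9.81 m/s² × 1454 m = 3.871×10^7 Pa = 5615 psi
peridotite: 3230 kg/m³ × 9.81 m/s² × 9890 m = 3.134×10^8 Pa = 45452 psi
Total = 2624 + 17102 + 5615 + 45452 = 70793 psi

71000 psi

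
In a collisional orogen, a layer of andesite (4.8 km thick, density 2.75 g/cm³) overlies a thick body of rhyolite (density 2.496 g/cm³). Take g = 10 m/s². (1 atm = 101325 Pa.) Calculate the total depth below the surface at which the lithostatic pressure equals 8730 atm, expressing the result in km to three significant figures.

35.0 km

Pressure at base of upper layers: 2750×10×4800 = 1.320×10^8 Pa = 1303 atm
Remaining pressure to be supplied by rhyolite: 8.846×10^8 − 1.320×10^8 = 7.526×10^8 Pa
Additional depth in rhyolite = 7.526×10^8 Pa / (2496 kg/m³ × 10 m/s²) = 30151 m
Total depth = 4800 m + 30151 m = 34951 m
= 34.951 km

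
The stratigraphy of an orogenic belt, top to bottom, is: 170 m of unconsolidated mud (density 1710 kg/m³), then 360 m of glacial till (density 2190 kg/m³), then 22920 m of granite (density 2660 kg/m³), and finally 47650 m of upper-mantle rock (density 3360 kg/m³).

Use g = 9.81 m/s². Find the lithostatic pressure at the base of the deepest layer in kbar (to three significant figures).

unconsolidated mud: 1710 kg/m³ × 9.81 m/s² × 170 m = 2.852×10^6 Pa = 0.02852 kbar
glacial till: 2190 kg/m³ × 9.81 m/s² × 360 m = 7.734×10^6 Pa = 0.07734 kbar
granite: 2660 kg/m³ × 9.81 m/s² × 22920 m = 5.981×10^8 Pa = 5.981 kbar
upper-mantle rock: 3360 kg/m³ × 9.81 m/s² × 47650 m = 1.571×10^9 Pa = 15.71 kbar
Total = 0.02852 + 0.07734 + 5.981 + 15.71 = 21.793 kbar

21.8 kbar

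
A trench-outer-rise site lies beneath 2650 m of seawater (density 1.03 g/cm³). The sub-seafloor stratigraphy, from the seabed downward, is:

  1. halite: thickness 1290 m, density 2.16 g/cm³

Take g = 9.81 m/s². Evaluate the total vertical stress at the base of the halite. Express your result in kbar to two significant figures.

seawater: 1030 kg/m³ × 9.81 m/s² × 2650 m = 2.678×10^7 Pa = 0.2678 kbar
halite: 2160 kg/m³ × 9.81 m/s² × 1290 m = 2.733×10^7 Pa = 0.2733 kbar
Total = 0.2678 + 0.2733 = 0.54111 kbar

0.54 kbar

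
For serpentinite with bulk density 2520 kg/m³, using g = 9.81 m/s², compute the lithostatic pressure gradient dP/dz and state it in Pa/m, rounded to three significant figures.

dP/dz = ρg = 2520 kg/m³ × 9.81 m/s² = 24721 Pa/m

24700 Pa/m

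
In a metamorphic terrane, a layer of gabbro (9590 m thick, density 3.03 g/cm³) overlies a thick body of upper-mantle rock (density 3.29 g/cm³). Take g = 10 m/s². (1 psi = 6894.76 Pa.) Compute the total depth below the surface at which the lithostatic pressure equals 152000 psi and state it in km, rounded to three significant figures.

Pressure at base of upper layers: 3030×10×9590 = 2.906×10^8 Pa = 42145 psi
Remaining pressure to be supplied by upper-mantle rock: 1.048×10^9 − 2.906×10^8 = 7.574×10^8 Pa
Additional depth in upper-mantle rock = 7.574×10^8 Pa / (3290 kg/m³ × 10 m/s²) = 23022 m
Total depth = 9590 m + 23022 m = 32612 m
= 32.612 km

32.6 km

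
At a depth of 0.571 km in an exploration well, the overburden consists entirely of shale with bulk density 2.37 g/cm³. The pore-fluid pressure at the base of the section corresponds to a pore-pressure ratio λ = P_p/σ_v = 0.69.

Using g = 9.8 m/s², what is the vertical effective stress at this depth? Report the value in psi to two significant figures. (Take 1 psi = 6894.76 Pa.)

600 psi

Overburden (lithostatic) stress σ_v:
shale: 2370 kg/m³ × 9.8 m/s² × 571 m = 1.326×10^7 Pa = 13.26 MPa
Pore pressure P_p = λ·σ_v = 0.69 × 13.26 MPa = 9.151 MPa
Effective stress σ' = σ_v − P_p = 13.26 − 9.151 = 4.1112 MPa = 596.28 psi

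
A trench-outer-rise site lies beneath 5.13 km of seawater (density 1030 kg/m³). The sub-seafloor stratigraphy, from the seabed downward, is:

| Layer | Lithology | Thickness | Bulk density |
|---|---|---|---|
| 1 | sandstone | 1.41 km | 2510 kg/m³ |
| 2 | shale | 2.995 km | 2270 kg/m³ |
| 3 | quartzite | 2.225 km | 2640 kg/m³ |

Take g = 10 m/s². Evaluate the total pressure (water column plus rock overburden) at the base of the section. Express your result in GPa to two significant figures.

0.21 GPa

seawater: 1030 kg/m³ × 10 m/s² × 5130 m = 5.284×10^7 Pa = 0.05284 GPa
sandstone: 2510 kg/m³ × 10 m/s² × 1410 m = 3.539×10^7 Pa = 0.03539 GPa
shale: 2270 kg/m³ × 10 m/s² × 2995 m = 6.799×10^7 Pa = 0.06799 GPa
quartzite: 2640 kg/m³ × 10 m/s² × 2225 m = 5.874×10^7 Pa = 0.05874 GPa
Total = 0.05284 + 0.03539 + 0.06799 + 0.05874 = 0.21496 GPa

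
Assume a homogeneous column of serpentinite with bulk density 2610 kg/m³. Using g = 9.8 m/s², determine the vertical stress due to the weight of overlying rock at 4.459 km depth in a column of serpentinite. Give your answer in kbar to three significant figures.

serpentinite: 2610 kg/m³ × 9.8 m/s² × 4459 m = 1.141×10^8 Pa = 1.141 kbar

1.14 kbar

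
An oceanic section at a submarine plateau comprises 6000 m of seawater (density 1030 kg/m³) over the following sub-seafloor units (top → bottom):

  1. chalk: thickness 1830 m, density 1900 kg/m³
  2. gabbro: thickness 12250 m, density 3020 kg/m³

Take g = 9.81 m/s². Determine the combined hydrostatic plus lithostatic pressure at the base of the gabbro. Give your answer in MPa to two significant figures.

seawater: 1030 kg/m³ × 9.81 m/s² × 6000 m = 6.063×10^7 Pa = 60.63 MPa
chalk: 1900 kg/m³ × 9.81 m/s² × 1830 m = 3.411×10^7 Pa = 34.11 MPa
gabbro: 3020 kg/m³ × 9.81 m/s² × 12250 m = 3.629×10^8 Pa = 362.9 MPa
Total = 60.63 + 34.11 + 362.9 = 457.66 MPa

460 MPa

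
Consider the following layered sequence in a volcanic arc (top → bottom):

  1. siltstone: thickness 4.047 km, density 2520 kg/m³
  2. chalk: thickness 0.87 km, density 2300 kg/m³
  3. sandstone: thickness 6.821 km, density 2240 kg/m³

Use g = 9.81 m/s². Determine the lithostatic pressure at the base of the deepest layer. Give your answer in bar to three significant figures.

siltstone: 2520 kg/m³ × 9.81 m/s² × 4047 m = 1.000×10^8 Pa = 1000 bar
chalk: 2300 kg/m³ × 9.81 m/s² × 870 m = 1.963×10^7 Pa = 196.3 bar
sandstone: 2240 kg/m³ × 9.81 m/s² × 6821 m = 1.499×10^8 Pa = 1499 bar
Total = 1000 + 196.3 + 1499 = 2695.6 bar

2700 bar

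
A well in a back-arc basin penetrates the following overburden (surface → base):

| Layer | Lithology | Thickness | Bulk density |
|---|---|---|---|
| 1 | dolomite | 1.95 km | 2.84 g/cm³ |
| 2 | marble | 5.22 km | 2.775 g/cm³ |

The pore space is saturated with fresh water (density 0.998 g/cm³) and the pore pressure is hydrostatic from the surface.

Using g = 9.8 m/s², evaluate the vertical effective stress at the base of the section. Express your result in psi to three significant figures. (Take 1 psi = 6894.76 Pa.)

18300 psi

Overburden (lithostatic) stress σ_v:
dolomite: 2840 kg/m³ × 9.8 m/s² × 1950 m = 5.427×10^7 Pa = 54.27 MPa
marble: 2775 kg/m³ × 9.8 m/s² × 5220 m = 1.420×10^8 Pa = 142.0 MPa
Total = 54.27 + 142.0 = 196.23 MPa
Pore pressure P_p = 998 kg/m³ × 9.8 m/s² × 7170 m = 7.013×10^7 Pa = 70.13 MPa
Effective stress σ' = σ_v − P_p = 196.2 − 70.13 = 126.10 MPa = 18290 psi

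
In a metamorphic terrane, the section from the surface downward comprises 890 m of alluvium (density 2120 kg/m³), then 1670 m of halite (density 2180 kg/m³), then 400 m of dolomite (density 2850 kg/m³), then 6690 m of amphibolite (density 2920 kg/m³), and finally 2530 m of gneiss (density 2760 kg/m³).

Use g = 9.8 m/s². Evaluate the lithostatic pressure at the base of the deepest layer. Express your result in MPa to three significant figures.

alluvium: 2120 kg/m³ × 9.8 m/s² × 890 m = 1.849×10^7 Pa = 18.49 MPa
halite: 2180 kg/m³ × 9.8 m/s² × 1670 m = 3.568×10^7 Pa = 35.68 MPa
dolomite: 2850 kg/m³ × 9.8 m/s² × 400 m = 1.117×10^7 Pa = 11.17 MPa
amphibolite: 2920 kg/m³ × 9.8 m/s² × 6690 m = 1.914×10^8 Pa = 191.4 MPa
gneiss: 2760 kg/m³ × 9.8 m/s² × 2530 m = 6.843×10^7 Pa = 68.43 MPa
Total = 18.49 + 35.68 + 11.17 + 191.4 + 68.43 = 325.21 MPa

325 MPa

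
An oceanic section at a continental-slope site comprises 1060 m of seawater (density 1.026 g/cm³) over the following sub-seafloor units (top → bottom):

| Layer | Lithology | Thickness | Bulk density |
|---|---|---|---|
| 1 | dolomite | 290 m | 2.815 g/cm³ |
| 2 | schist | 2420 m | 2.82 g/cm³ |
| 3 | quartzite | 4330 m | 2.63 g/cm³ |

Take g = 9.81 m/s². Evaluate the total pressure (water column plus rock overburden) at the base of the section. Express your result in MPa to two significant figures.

seawater: 1026 kg/m³ × 9.81 m/s² × 1060 m = 1.067×10^7 Pa = 10.67 MPa
dolomite: 2815 kg/m³ × 9.81 m/s² × 290 m = 8.008×10^6 Pa = 8.008 MPa
schist: 2820 kg/m³ × 9.81 m/s² × 2420 m = 6.695×10^7 Pa = 66.95 MPa
quartzite: 2630 kg/m³ × 9.81 m/s² × 4330 m = 1.117×10^8 Pa = 111.7 MPa
Total = 10.67 + 8.008 + 66.95 + 111.7 = 197.34 MPa

200 MPa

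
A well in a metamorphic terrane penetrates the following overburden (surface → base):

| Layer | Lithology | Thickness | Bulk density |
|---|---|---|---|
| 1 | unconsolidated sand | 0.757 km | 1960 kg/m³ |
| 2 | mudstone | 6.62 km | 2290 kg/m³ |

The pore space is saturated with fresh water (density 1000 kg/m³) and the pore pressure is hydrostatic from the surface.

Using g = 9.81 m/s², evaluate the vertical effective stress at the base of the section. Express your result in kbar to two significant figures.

0.91 kbar

Overburden (lithostatic) stress σ_v:
unconsolidated sand: 1960 kg/m³ × 9.81 m/s² × 757 m = 1.456×10^7 Pa = 14.56 MPa
mudstone: 2290 kg/m³ × 9.81 m/s² × 6620 m = 1.487×10^8 Pa = 148.7 MPa
Total = 14.56 + 148.7 = 163.27 MPa
Pore pressure P_p = 1000 kg/m³ × 9.81 m/s² × 7377 m = 7.237×10^7 Pa = 72.37 MPa
Effective stress σ' = σ_v − P_p = 163.3 − 72.37 = 90.905 MPa = 0.90905 kbar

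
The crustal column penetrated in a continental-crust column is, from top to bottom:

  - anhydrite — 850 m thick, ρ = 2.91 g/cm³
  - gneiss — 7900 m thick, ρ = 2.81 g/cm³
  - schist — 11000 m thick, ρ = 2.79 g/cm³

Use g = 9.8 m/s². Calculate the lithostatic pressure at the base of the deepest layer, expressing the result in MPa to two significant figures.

anhydrite: 2910 kg/m³ × 9.8 m/s² × 850 m = 2.424×10^7 Pa = 24.24 MPa
gneiss: 2810 kg/m³ × 9.8 m/s² × 7900 m = 2.176×10^8 Pa = 217.6 MPa
schist: 2790 kg/m³ × 9.8 m/s² × 11000 m = 3.008×10^8 Pa = 300.8 MPa
Total = 24.24 + 217.6 + 300.8 = 542.55 MPa

540 MPa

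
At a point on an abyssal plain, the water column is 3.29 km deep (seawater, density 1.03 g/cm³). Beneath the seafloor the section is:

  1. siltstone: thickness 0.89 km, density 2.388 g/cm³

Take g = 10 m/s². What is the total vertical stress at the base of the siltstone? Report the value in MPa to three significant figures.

55.1 MPa

seawater: 1030 kg/m³ × 10 m/s² × 3290 m = 3.389×10^7 Pa = 33.89 MPa
siltstone: 2388 kg/m³ × 10 m/s² × 890 m = 2.125×10^7 Pa = 21.25 MPa
Total = 33.89 + 21.25 = 55.140 MPa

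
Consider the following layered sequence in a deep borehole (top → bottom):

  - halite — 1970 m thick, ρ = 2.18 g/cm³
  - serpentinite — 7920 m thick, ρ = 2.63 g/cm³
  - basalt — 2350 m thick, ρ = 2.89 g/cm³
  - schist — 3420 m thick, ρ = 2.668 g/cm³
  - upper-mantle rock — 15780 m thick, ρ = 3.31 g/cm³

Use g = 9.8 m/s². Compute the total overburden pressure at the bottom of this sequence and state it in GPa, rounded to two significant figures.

halite: 2180 kg/m³ × 9.8 m/s² × 1970 m = 4.209×10^7 Pa = 0.04209 GPa
serpentinite: 2630 kg/m³ × 9.8 m/s² × 7920 m = 2.041×10^8 Pa = 0.2041 GPa
basalt: 2890 kg/m³ × 9.8 m/s² × 2350 m = 6.656×10^7 Pa = 0.06656 GPa
schist: 2668 kg/m³ × 9.8 m/s² × 3420 m = 8.942×10^7 Pa = 0.08942 GPa
upper-mantle rock: 3310 kg/m³ × 9.8 m/s² × 15780 m = 5.119×10^8 Pa = 0.5119 GPa
Total = 0.04209 + 0.2041 + 0.06656 + 0.08942 + 0.5119 = 0.91407 GPa

0.91 GPa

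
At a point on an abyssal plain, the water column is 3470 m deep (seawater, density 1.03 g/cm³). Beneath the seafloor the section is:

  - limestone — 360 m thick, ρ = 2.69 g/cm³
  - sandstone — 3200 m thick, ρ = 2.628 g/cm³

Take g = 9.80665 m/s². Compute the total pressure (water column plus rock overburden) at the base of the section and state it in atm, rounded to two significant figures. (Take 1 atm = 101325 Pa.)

1300 atm

seawater: 1030 kg/m³ × 9.80665 m/s² × 3470 m = 3.505×10^7 Pa = 345.9 atm
limestone: 2690 kg/m³ × 9.80665 m/s² × 360 m = 9.497×10^6 Pa = 93.73 atm
sandstone: 2628 kg/m³ × 9.80665 m/s² × 3200 m = 8.247×10^7 Pa = 813.9 atm
Total = 345.9 + 93.73 + 813.9 = 1253.6 atm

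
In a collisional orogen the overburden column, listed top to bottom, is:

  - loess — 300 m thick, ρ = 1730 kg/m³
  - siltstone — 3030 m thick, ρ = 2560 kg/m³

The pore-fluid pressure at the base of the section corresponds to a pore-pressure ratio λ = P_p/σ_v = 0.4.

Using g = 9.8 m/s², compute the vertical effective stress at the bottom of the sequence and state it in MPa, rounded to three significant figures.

48.7 MPa

Overburden (lithostatic) stress σ_v:
loess: 1730 kg/m³ × 9.8 m/s² × 300 m = 5.086×10^6 Pa = 5.086 MPa
siltstone: 2560 kg/m³ × 9.8 m/s² × 3030 m = 7.602×10^7 Pa = 76.02 MPa
Total = 5.086 + 76.02 = 81.103 MPa
Pore pressure P_p = λ·σ_v = 0.4 × 81.10 MPa = 32.44 MPa
Effective stress σ' = σ_v − P_p = 81.10 − 32.44 = 48.662 MPa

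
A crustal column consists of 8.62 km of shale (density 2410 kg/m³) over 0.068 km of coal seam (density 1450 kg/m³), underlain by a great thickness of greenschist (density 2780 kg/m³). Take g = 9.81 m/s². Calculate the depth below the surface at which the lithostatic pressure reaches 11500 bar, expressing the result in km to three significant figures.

Pressure at base of upper layers: 2410×9.81×8620 + 1450×9.81×68 = 2.048×10^8 Pa = 2048 bar
Remaining pressure to be supplied by greenschist: 1.150×10^9 − 2.048×10^8 = 9.452×10^8 Pa
Additional depth in greenschist = 9.452×10^8 Pa / (2780 kg/m³ × 9.81 m/s²) = 34660 m
Total depth = 8688 m + 34660 m = 43348 m
= 43.348 km

43.3 km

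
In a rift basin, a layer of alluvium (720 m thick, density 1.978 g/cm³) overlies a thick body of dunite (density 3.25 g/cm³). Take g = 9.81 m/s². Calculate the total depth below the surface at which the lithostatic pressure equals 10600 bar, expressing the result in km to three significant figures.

Pressure at base of upper layers: 1978×9.81×720 = 1.397×10^7 Pa = 139.7 bar
Remaining pressure to be supplied by dunite: 1.060×10^9 − 1.397×10^7 = 1.046×10^9 Pa
Additional depth in dunite = 1.046×10^9 Pa / (3250 kg/m³ × 9.81 m/s²) = 32809 m
Total depth = 720 m + 32809 m = 33529 m
= 33.529 km

33.5 km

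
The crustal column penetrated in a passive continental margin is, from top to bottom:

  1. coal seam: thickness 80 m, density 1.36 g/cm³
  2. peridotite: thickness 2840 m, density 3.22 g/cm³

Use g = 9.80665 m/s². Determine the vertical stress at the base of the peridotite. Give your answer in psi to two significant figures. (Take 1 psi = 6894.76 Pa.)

13000 psi

coal seam: 1360 kg/m³ × 9.80665 m/s² × 80 m = 1.067×10^6 Pa = 154.7 psi
peridotite: 3220 kg/m³ × 9.80665 m/s² × 2840 m = 8.968×10^7 Pa = 13007 psi
Total = 154.7 + 13007 = 13162 psi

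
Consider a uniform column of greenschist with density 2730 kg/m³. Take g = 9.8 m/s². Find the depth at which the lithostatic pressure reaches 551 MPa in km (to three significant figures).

h = P/(ρg) = 551 MPa / (2730 kg/m³ × 9.8 m/s²) = 5.510×10^8 Pa / 26754 Pa/m = 20595 m
= 20.595 km

20.6 km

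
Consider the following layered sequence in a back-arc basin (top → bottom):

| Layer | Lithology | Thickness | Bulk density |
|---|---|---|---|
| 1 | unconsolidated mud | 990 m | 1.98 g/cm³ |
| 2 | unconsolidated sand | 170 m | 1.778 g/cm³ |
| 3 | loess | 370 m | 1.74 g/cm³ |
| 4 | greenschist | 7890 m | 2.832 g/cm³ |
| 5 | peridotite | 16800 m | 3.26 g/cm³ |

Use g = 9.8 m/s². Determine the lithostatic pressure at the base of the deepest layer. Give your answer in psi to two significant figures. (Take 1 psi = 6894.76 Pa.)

110000 psi

unconsolidated mud: 1980 kg/m³ × 9.8 m/s² × 990 m = 1.921×10^7 Pa = 2786 psi
unconsolidated sand: 1778 kg/m³ × 9.8 m/s² × 170 m = 2.962×10^6 Pa = 429.6 psi
loess: 1740 kg/m³ × 9.8 m/s² × 370 m = 6.309×10^6 Pa = 915.1 psi
greenschist: 2832 kg/m³ × 9.8 m/s² × 7890 m = 2.190×10^8 Pa = 31760 psi
peridotite: 3260 kg/m³ × 9.8 m/s² × 16800 m = 5.367×10^8 Pa = 77846 psi
Total = 2786 + 429.6 + 915.1 + 31760 + 77846 = 1.1374×10^5 psi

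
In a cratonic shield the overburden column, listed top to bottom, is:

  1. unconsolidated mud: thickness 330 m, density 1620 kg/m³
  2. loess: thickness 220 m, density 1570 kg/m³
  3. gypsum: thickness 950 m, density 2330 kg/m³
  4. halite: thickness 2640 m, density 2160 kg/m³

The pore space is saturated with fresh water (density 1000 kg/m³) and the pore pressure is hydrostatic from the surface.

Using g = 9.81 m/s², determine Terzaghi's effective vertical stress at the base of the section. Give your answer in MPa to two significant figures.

Overburden (lithostatic) stress σ_v:
unconsolidated mud: 1620 kg/m³ × 9.81 m/s² × 330 m = 5.244×10^6 Pa = 5.244 MPa
loess: 1570 kg/m³ × 9.81 m/s² × 220 m = 3.388×10^6 Pa = 3.388 MPa
gypsum: 2330 kg/m³ × 9.81 m/s² × 950 m = 2.171×10^7 Pa = 21.71 MPa
halite: 2160 kg/m³ × 9.81 m/s² × 2640 m = 5.594×10^7 Pa = 55.94 MPa
Total = 5.244 + 3.388 + 21.71 + 55.94 = 86.288 MPa
Pore pressure P_p = 1000 kg/m³ × 9.81 m/s² × 4140 m = 4.061×10^7 Pa = 40.61 MPa
Effective stress σ' = σ_v − P_p = 86.29 − 40.61 = 45.674 MPa

46 MPa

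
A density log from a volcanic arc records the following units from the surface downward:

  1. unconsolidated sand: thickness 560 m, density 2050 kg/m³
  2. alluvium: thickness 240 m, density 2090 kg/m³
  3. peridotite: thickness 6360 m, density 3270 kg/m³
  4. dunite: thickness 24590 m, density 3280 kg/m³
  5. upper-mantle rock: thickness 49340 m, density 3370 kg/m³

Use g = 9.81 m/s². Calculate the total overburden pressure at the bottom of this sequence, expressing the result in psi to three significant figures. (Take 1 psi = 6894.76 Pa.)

383000 psi

unconsolidated sand: 2050 kg/m³ × 9.81 m/s² × 560 m = 1.126×10^7 Pa = 1633 psi
alluvium: 2090 kg/m³ × 9.81 m/s² × 240 m = 4.921×10^6 Pa = 713.7 psi
peridotite: 3270 kg/m³ × 9.81 m/s² × 6360 m = 2.040×10^8 Pa = 29591 psi
dunite: 3280 kg/m³ × 9.81 m/s² × 24590 m = 7.912×10^8 Pa = 1.148×10^5 psi
upper-mantle rock: 3370 kg/m³ × 9.81 m/s² × 49340 m = 1.631×10^9 Pa = 2.366×10^5 psi
Total = 1633 + 713.7 + 29591 + 1.148×10^5 + 2.366×10^5 = 3.8328×10^5 psi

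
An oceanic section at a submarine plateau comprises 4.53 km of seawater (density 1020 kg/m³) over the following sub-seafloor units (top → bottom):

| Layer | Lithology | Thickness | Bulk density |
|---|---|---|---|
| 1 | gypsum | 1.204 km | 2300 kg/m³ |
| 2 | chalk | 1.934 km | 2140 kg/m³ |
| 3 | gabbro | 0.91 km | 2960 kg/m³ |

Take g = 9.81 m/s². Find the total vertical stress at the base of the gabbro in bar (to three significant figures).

1400 bar

seawater: 1020 kg/m³ × 9.81 m/s² × 4530 m = 4.533×10^7 Pa = 453.3 bar
gypsum: 2300 kg/m³ × 9.81 m/s² × 1204 m = 2.717×10^7 Pa = 271.7 bar
chalk: 2140 kg/m³ × 9.81 m/s² × 1934 m = 4.060×10^7 Pa = 406.0 bar
gabbro: 2960 kg/m³ × 9.81 m/s² × 910 m = 2.642×10^7 Pa = 264.2 bar
Total = 453.3 + 271.7 + 406.0 + 264.2 = 1395.2 bar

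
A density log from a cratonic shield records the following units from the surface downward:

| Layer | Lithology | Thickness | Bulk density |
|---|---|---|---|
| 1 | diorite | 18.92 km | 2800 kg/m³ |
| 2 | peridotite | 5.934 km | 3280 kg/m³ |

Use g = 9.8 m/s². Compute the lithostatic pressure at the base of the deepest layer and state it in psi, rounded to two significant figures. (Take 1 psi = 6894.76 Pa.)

100000 psi

diorite: 2800 kg/m³ × 9.8 m/s² × 18920 m = 5.192×10^8 Pa = 75298 psi
peridotite: 3280 kg/m³ × 9.8 m/s² × 5934 m = 1.907×10^8 Pa = 27665 psi
Total = 75298 + 27665 = 1.0296×10^5 psi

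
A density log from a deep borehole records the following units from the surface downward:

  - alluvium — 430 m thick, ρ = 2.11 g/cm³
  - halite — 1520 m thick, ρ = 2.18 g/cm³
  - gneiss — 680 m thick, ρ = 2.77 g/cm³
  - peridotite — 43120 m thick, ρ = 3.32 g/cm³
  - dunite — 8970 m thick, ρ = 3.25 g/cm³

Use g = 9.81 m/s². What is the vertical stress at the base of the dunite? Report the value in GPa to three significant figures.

alluvium: 2110 kg/m³ × 9.81 m/s² × 430 m = 8.901×10^6 Pa = 8.901×10^-3 GPa
halite: 2180 kg/m³ × 9.81 m/s² × 1520 m = 3.251×10^7 Pa = 0.03251 GPa
gneiss: 2770 kg/m³ × 9.81 m/s² × 680 m = 1.848×10^7 Pa = 0.01848 GPa
peridotite: 3320 kg/m³ × 9.81 m/s² × 43120 m = 1.404×10^9 Pa = 1.404 GPa
dunite: 3250 kg/m³ × 9.81 m/s² × 8970 m = 2.860×10^8 Pa = 0.2860 GPa
Total = 8.901×10^-3 + 0.03251 + 0.01848 + 1.404 + 0.2860 = 1.7503 GPa

1.75 GPa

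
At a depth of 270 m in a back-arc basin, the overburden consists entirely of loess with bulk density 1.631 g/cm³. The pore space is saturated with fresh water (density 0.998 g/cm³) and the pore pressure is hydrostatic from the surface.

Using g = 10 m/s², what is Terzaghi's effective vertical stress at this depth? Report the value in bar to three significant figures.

Overburden (lithostatic) stress σ_v:
loess: 1631 kg/m³ × 10 m/s² × 270 m = 4.404×10^6 Pa = 4.404 MPa
Pore pressure P_p = 998 kg/m³ × 10 m/s² × 270 m = 2.695×10^6 Pa = 2.695 MPa
Effective stress σ' = σ_v − P_p = 4.404 − 2.695 = 1.7091 MPa = 17.091 bar

17.1 bar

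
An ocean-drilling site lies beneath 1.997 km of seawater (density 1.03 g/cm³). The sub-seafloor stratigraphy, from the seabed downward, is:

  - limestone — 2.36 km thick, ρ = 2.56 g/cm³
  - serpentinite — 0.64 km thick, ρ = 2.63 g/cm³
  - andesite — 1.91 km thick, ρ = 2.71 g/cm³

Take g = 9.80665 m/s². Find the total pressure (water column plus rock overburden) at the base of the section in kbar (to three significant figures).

1.47 kbar

seawater: 1030 kg/m³ × 9.80665 m/s² × 1997 m = 2.017×10^7 Pa = 0.2017 kbar
limestone: 2560 kg/m³ × 9.80665 m/s² × 2360 m = 5.925×10^7 Pa = 0.5925 kbar
serpentinite: 2630 kg/m³ × 9.80665 m/s² × 640 m = 1.651×10^7 Pa = 0.1651 kbar
andesite: 2710 kg/m³ × 9.80665 m/s² × 1910 m = 5.076×10^7 Pa = 0.5076 kbar
Total = 0.2017 + 0.5925 + 0.1651 + 0.5076 = 1.4669 kbar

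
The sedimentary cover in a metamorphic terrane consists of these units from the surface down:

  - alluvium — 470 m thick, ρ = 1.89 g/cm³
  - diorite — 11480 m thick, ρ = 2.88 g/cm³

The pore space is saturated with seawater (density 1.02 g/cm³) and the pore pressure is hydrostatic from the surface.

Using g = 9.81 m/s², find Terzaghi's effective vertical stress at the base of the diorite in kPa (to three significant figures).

Overburden (lithostatic) stress σ_v:
alluvium: 1890 kg/m³ × 9.81 m/s² × 470 m = 8.714×10^6 Pa = 8.714 MPa
diorite: 2880 kg/m³ × 9.81 m/s² × 11480 m = 3.243×10^8 Pa = 324.3 MPa
Total = 8.714 + 324.3 = 333.06 MPa
Pore pressure P_p = 1020 kg/m³ × 9.81 m/s² × 11950 m = 1.196×10^8 Pa = 119.6 MPa
Effective stress σ' = σ_v − P_p = 333.1 − 119.6 = 213.48 MPa = 2.1348×10^5 kPa

213000 kPa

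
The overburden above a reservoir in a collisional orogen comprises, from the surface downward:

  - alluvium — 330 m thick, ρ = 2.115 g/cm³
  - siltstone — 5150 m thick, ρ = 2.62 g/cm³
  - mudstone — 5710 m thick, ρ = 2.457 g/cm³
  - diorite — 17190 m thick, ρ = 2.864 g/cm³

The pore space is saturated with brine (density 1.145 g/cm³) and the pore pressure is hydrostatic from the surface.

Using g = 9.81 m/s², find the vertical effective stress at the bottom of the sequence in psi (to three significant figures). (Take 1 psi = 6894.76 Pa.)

Overburden (lithostatic) stress σ_v:
alluvium: 2115 kg/m³ × 9.81 m/s² × 330 m = 6.847×10^6 Pa = 6.847 MPa
siltstone: 2620 kg/m³ × 9.81 m/s² × 5150 m = 1.324×10^8 Pa = 132.4 MPa
mudstone: 2457 kg/m³ × 9.81 m/s² × 5710 m = 1.376×10^8 Pa = 137.6 MPa
diorite: 2864 kg/m³ × 9.81 m/s² × 17190 m = 4.830×10^8 Pa = 483.0 MPa
Total = 6.847 + 132.4 + 137.6 + 483.0 = 759.81 MPa
Pore pressure P_p = 1145 kg/m³ × 9.81 m/s² × 28380 m = 3.188×10^8 Pa = 318.8 MPa
Effective stress σ' = σ_v − P_p = 759.8 − 318.8 = 441.03 MPa = 63966 psi

64000 psi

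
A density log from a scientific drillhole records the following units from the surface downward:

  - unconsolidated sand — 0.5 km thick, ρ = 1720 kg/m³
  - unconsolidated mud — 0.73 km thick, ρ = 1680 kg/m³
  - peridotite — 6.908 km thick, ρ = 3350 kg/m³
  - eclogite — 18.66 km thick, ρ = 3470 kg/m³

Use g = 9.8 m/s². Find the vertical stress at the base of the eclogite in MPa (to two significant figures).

880 MPa

unconsolidated sand: 1720 kg/m³ × 9.8 m/s² × 500 m = 8.428×10^6 Pa = 8.428 MPa
unconsolidated mud: 1680 kg/m³ × 9.8 m/s² × 730 m = 1.202×10^7 Pa = 12.02 MPa
peridotite: 3350 kg/m³ × 9.8 m/s² × 6908 m = 2.268×10^8 Pa = 226.8 MPa
eclogite: 3470 kg/m³ × 9.8 m/s² × 18660 m = 6.346×10^8 Pa = 634.6 MPa
Total = 8.428 + 12.02 + 226.8 + 634.6 = 881.79 MPa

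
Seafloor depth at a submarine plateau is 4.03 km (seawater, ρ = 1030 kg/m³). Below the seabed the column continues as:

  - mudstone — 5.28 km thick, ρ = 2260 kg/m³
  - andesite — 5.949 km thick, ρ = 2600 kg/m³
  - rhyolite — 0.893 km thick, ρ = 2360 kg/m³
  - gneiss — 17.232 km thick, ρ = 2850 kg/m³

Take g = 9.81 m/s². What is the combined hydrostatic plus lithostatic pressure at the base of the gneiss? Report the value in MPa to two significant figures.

810 MPa

seawater: 1030 kg/m³ × 9.81 m/s² × 4030 m = 4.072×10^7 Pa = 40.72 MPa
mudstone: 2260 kg/m³ × 9.81 m/s² × 5280 m = 1.171×10^8 Pa = 117.1 MPa
andesite: 2600 kg/m³ × 9.81 m/s² × 5949 m = 1.517×10^8 Pa = 151.7 MPa
rhyolite: 2360 kg/m³ × 9.81 m/s² × 893 m = 2.067×10^7 Pa = 20.67 MPa
gneiss: 2850 kg/m³ × 9.81 m/s² × 17232 m = 4.818×10^8 Pa = 481.8 MPa
Total = 40.72 + 117.1 + 151.7 + 20.67 + 481.8 = 811.97 MPa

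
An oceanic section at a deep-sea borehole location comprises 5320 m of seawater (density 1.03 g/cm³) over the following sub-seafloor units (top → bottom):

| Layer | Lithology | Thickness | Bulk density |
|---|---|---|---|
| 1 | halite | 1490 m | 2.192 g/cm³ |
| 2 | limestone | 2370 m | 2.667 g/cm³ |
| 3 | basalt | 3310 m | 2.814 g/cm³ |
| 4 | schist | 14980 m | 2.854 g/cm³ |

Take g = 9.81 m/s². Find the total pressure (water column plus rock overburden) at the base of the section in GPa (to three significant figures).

0.659 GPa

seawater: 1030 kg/m³ × 9.81 m/s² × 5320 m = 5.375×10^7 Pa = 0.05375 GPa
halite: 2192 kg/m³ × 9.81 m/s² × 1490 m = 3.204×10^7 Pa = 0.03204 GPa
limestone: 2667 kg/m³ × 9.81 m/s² × 2370 m = 6.201×10^7 Pa = 0.06201 GPa
basalt: 2814 kg/m³ × 9.81 m/s² × 3310 m = 9.137×10^7 Pa = 0.09137 GPa
schist: 2854 kg/m³ × 9.81 m/s² × 14980 m = 4.194×10^8 Pa = 0.4194 GPa
Total = 0.05375 + 0.03204 + 0.06201 + 0.09137 + 0.4194 = 0.65858 GPa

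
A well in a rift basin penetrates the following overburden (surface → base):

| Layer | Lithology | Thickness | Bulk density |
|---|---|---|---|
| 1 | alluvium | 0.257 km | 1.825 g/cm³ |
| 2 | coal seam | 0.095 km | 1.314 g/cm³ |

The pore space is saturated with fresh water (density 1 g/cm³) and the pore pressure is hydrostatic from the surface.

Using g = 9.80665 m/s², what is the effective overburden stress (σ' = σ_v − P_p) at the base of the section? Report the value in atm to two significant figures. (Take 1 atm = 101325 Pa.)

23 atm

Overburden (lithostatic) stress σ_v:
alluvium: 1825 kg/m³ × 9.80665 m/s² × 257 m = 4.600×10^6 Pa = 4.600 MPa
coal seam: 1314 kg/m³ × 9.80665 m/s² × 95 m = 1.224×10^6 Pa = 1.224 MPa
Total = 4.600 + 1.224 = 5.8237 MPa
Pore pressure P_p = 1000 kg/m³ × 9.80665 m/s² × 352 m = 3.452×10^6 Pa = 3.452 MPa
Effective stress σ' = σ_v − P_p = 5.824 − 3.452 = 2.3718 MPa = 23.408 atm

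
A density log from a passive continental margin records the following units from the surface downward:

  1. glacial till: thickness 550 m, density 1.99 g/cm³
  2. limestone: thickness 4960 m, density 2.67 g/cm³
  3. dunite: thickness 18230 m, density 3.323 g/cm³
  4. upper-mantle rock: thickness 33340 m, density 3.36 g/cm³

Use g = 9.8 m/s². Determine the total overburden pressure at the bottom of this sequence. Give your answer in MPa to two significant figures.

glacial till: 1990 kg/m³ × 9.8 m/s² × 550 m = 1.073×10^7 Pa = 10.73 MPa
limestone: 2670 kg/m³ × 9.8 m/s² × 4960 m = 1.298×10^8 Pa = 129.8 MPa
dunite: 3323 kg/m³ × 9.8 m/s² × 18230 m = 5.937×10^8 Pa = 593.7 MPa
upper-mantle rock: 3360 kg/m³ × 9.8 m/s² × 33340 m = 1.098×10^9 Pa = 1098 MPa
Total = 10.73 + 129.8 + 593.7 + 1098 = 1832.0 MPa

1800 MPa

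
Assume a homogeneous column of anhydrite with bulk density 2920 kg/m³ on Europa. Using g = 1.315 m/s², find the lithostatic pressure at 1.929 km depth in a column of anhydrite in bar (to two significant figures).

anhydrite: 2920 kg/m³ × 1.315 m/s² × 1929 m = 7.407×10^6 Pa = 74.07 bar

74 bar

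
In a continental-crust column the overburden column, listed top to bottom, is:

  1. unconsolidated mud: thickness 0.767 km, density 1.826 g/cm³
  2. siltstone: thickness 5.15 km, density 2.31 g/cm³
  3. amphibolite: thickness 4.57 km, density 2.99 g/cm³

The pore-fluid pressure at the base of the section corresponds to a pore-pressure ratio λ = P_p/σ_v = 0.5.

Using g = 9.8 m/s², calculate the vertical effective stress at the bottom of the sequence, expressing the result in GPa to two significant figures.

0.13 GPa

Overburden (lithostatic) stress σ_v:
unconsolidated mud: 1826 kg/m³ × 9.8 m/s² × 767 m = 1.373×10^7 Pa = 13.73 MPa
siltstone: 2310 kg/m³ × 9.8 m/s² × 5150 m = 1.166×10^8 Pa = 116.6 MPa
amphibolite: 2990 kg/m³ × 9.8 m/s² × 4570 m = 1.339×10^8 Pa = 133.9 MPa
Total = 13.73 + 116.6 + 133.9 = 264.22 MPa
Pore pressure P_p = λ·σ_v = 0.5 × 264.2 MPa = 132.1 MPa
Effective stress σ' = σ_v − P_p = 264.2 − 132.1 = 132.11 MPa = 0.13211 GPa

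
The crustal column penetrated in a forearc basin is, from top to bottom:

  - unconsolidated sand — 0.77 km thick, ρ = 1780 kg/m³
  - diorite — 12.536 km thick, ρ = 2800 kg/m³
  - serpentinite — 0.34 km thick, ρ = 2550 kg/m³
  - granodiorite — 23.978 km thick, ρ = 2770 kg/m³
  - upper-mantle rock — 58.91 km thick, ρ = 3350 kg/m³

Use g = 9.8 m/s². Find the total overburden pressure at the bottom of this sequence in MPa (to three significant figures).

2950 MPa

unconsolidated sand: 1780 kg/m³ × 9.8 m/s² × 770 m = 1.343×10^7 Pa = 13.43 MPa
diorite: 2800 kg/m³ × 9.8 m/s² × 12536 m = 3.440×10^8 Pa = 344.0 MPa
serpentinite: 2550 kg/m³ × 9.8 m/s² × 340 m = 8.497×10^6 Pa = 8.497 MPa
granodiorite: 2770 kg/m³ × 9.8 m/s² × 23978 m = 6.509×10^8 Pa = 650.9 MPa
upper-mantle rock: 3350 kg/m³ × 9.8 m/s² × 58910 m = 1.934×10^9 Pa = 1934 MPa
Total = 13.43 + 344.0 + 8.497 + 650.9 + 1934 = 2950.8 MPa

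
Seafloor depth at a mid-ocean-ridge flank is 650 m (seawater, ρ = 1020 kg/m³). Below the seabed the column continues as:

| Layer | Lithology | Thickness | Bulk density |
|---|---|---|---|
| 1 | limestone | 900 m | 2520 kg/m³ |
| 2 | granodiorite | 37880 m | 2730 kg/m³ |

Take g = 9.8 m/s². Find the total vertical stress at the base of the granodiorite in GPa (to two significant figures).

1.0 GPa

seawater: 1020 kg/m³ × 9.8 m/s² × 650 m = 6.497×10^6 Pa = 6.497×10^-3 GPa
limestone: 2520 kg/m³ × 9.8 m/s² × 900 m = 2.223×10^7 Pa = 0.02223 GPa
granodiorite: 2730 kg/m³ × 9.8 m/s² × 37880 m = 1.013×10^9 Pa = 1.013 GPa
Total = 6.497×10^-3 + 0.02223 + 1.013 = 1.0422 GPa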